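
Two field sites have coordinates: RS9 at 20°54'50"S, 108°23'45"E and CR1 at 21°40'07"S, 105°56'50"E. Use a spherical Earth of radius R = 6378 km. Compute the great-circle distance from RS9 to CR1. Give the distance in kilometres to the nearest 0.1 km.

RS9: φ = -20.91389°, λ = +108.39583°
CR1: φ = -21.66861°, λ = +105.94722°
Δφ = -0.7547°,  Δλ = -2.4486°
a = sin²(Δφ/2) + cos φ₁ cos φ₂ sin²(Δλ/2) = 0.000440
c = 2·arcsin(√a) = 0.041941 rad = 2.4030°
d = R·c = 6378 × 0.041941 = 267.5 km

267.5 km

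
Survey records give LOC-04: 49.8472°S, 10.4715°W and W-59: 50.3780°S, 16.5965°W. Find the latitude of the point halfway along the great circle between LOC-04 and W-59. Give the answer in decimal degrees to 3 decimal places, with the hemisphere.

50.153°S

Bx = cos φ₂ cos Δλ = 0.634079,  By = cos φ₂ sin Δλ = -0.068043
φₘ = atan2(sin φ₁ + sin φ₂, √((cos φ₁ + Bx)² + By²)) = -50.15289°
λₘ = λ₁ + atan2(By, cos φ₁ + Bx) = -13.51701°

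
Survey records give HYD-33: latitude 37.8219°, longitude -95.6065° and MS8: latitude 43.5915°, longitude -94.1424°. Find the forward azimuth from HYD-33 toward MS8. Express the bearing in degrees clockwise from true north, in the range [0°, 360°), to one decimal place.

10.4°

Δλ = 1.4641°
y = sin Δλ · cos φ₂ = 0.018506
x = cos φ₁ sin φ₂ − sin φ₁ cos φ₂ cos Δλ = 0.100673
θ = atan2(y, x) = 10.4157° → 10.4157° (mod 360°)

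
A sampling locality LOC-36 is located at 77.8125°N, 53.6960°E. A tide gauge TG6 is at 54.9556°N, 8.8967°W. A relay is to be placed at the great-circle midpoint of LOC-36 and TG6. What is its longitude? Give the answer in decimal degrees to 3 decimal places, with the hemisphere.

6.700°E

Bx = cos φ₂ cos Δλ = 0.264317,  By = cos φ₂ sin Δλ = -0.509760
φₘ = atan2(sin φ₁ + sin φ₂, √((cos φ₁ + Bx)² + By²)) = 68.78980°
λₘ = λ₁ + atan2(By, cos φ₁ + Bx) = 6.70019°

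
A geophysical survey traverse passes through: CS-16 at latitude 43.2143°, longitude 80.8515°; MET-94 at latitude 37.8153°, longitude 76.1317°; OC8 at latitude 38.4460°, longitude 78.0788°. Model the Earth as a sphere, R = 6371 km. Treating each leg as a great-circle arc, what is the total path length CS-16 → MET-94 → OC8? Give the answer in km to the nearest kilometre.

905 km

CS-16→MET-94: c = 0.113098 rad, d = 720.55 km
MET-94→OC8: c = 0.028908 rad, d = 184.18 km
Total = 720.55 + 184.18 = 904.72 km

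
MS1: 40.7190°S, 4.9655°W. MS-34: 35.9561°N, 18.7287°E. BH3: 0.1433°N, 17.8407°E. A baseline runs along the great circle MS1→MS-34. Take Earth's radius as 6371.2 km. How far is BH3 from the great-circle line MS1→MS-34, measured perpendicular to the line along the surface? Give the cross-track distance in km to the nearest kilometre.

δ₁₃ = central angle MS1→BH3 = 0.799548 rad  (haversine)
θ₁₃ = bearing MS1→BH3 = 32.723°,  θ₁₂ = bearing MS1→MS-34 = 19.306°
dₓₜ = R·arcsin(sin δ₁₃ · sin(θ₁₃ − θ₁₂)) = 6371.2·arcsin(0.71704·sin(13.417°)) = 1064.971 km
|dₓₜ| = 1064.971 km

1065 km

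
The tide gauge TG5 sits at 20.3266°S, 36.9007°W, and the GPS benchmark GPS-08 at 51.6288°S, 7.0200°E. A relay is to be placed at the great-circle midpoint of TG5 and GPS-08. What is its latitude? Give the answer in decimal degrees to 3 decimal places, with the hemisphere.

37.959°S

Bx = cos φ₂ cos Δλ = 0.447129,  By = cos φ₂ sin Δλ = 0.430593
φₘ = atan2(sin φ₁ + sin φ₂, √((cos φ₁ + Bx)² + By²)) = -37.95860°
λₘ = λ₁ + atan2(By, cos φ₁ + Bx) = -19.62867°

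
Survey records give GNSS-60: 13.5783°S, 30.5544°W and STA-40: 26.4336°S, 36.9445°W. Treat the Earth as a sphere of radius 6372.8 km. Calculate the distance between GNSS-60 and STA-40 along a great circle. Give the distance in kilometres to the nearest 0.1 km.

1577.3 km

Δφ = -12.8553°,  Δλ = -6.3901°
a = sin²(Δφ/2) + cos φ₁ cos φ₂ sin²(Δλ/2) = 0.015236
c = 2·arcsin(√a) = 0.247503 rad = 14.1809°
d = R·c = 6372.8 × 0.247503 = 1577.3 km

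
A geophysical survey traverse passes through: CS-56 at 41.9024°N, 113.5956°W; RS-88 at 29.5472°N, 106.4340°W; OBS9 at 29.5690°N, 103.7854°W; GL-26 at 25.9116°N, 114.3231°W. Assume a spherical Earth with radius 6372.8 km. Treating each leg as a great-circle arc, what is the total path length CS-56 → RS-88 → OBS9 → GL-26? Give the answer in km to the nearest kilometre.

CS-56→RS-88: c = 0.238097 rad, d = 1517.35 km
RS-88→OBS9: c = 0.040212 rad, d = 256.26 km
OBS9→GL-26: c = 0.174754 rad, d = 1113.68 km
Total = 1517.35 + 256.26 + 1113.68 = 2887.28 km

2887 km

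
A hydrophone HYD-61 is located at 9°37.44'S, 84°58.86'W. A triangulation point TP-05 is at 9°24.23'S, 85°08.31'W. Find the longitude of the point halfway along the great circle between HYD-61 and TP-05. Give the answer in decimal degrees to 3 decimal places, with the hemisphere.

85.060°W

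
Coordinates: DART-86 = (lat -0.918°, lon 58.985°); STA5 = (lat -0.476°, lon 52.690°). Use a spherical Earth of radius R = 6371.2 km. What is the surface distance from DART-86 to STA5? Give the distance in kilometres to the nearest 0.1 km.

Δφ = 0.4420°,  Δλ = -6.2950°
a = sin²(Δφ/2) + cos φ₁ cos φ₂ sin²(Δλ/2) = 0.003029
c = 2·arcsin(√a) = 0.110131 rad = 6.3100°
d = R·c = 6371.2 × 0.110131 = 701.7 km

701.7 km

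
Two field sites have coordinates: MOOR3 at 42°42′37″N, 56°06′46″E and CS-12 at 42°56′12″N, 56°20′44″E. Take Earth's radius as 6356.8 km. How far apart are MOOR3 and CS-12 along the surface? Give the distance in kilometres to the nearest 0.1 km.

31.5 km

MOOR3: φ = +42.71028°, λ = +56.11278°
CS-12: φ = +42.93667°, λ = +56.34556°
Δφ = 0.2264°,  Δλ = 0.2328°
a = sin²(Δφ/2) + cos φ₁ cos φ₂ sin²(Δλ/2) = 0.000006
c = 2·arcsin(√a) = 0.004949 rad = 0.2836°
d = R·c = 6356.8 × 0.004949 = 31.5 km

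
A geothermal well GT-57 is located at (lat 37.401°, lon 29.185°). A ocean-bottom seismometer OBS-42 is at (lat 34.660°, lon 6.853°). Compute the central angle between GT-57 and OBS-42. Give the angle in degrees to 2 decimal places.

Δφ = -2.7410°,  Δλ = -22.3320°
a = sin²(Δφ/2) + cos φ₁ cos φ₂ sin²(Δλ/2) = 0.025076
c = 2·arcsin(√a) = 0.318050 rad = 18.2229°

18.22°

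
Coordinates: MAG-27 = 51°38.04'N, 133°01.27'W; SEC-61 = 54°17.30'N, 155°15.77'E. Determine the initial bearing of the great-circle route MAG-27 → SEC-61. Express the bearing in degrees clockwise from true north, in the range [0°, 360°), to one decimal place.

MAG-27: φ = +51.63400°, λ = -133.02117°
SEC-61: φ = +54.28833°, λ = +155.26283°
Δλ = -71.7160°
y = sin Δλ · cos φ₂ = -0.554237
x = cos φ₁ sin φ₂ − sin φ₁ cos φ₂ cos Δλ = 0.360391
θ = atan2(y, x) = -56.9662° → 303.0338° (mod 360°)

303.0°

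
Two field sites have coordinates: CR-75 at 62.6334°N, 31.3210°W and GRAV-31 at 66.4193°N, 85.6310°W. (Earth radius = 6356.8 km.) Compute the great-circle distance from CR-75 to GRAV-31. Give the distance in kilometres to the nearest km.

2540 km

Δφ = 3.7859°,  Δλ = -54.3100°
a = sin²(Δφ/2) + cos φ₁ cos φ₂ sin²(Δλ/2) = 0.039396
c = 2·arcsin(√a) = 0.399621 rad = 22.8966°
d = R·c = 6356.8 × 0.399621 = 2540.3 km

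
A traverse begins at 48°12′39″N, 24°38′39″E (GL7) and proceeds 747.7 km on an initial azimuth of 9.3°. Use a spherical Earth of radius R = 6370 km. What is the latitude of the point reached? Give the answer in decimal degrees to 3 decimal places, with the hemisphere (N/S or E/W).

54.834°N

GL7: φ = +48.21083°, λ = +24.64417°
δ = d/R = 747.7/6370 = 0.117378 rad
φ₂ = arcsin(sin φ₁ cos δ + cos φ₁ sin δ cos θ)
   = arcsin(0.74560·0.99312 + 0.66639·0.11711·0.98686) = 54.83394°
λ₂ = λ₁ + atan2(sin θ sin δ cos φ₁, cos δ − sin φ₁ sin φ₂) = 26.52721°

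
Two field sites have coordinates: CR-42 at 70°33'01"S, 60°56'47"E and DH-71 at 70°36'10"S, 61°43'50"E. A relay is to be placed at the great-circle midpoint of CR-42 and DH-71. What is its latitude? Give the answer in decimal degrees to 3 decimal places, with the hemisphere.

70.577°S

CR-42: φ = -70.55028°, λ = +60.94639°
DH-71: φ = -70.60278°, λ = +61.73056°
Bx = cos φ₂ cos Δλ = 0.332084,  By = cos φ₂ sin Δλ = 0.004545
φₘ = atan2(sin φ₁ + sin φ₂, √((cos φ₁ + Bx)² + By²)) = -70.57695°
λₘ = λ₁ + atan2(By, cos φ₁ + Bx) = 61.33796°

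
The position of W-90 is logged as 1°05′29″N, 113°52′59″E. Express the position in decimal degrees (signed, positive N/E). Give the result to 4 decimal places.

+1.0914°, +113.8831°

lat: 1.0914° N → +1.0914°
lon: 113.8831° E → +113.8831°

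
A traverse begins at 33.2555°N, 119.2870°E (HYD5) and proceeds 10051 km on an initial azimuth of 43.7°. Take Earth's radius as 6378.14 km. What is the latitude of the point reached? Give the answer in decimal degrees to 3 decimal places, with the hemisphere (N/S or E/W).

36.998°N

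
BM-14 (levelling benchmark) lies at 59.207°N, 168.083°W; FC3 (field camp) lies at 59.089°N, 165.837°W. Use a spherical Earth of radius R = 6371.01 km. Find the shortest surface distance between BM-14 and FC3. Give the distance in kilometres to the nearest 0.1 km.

128.7 km

Δφ = -0.1180°,  Δλ = 2.2460°
a = sin²(Δφ/2) + cos φ₁ cos φ₂ sin²(Δλ/2) = 0.000102
c = 2·arcsin(√a) = 0.020207 rad = 1.1578°
d = R·c = 6371.01 × 0.020207 = 128.7 km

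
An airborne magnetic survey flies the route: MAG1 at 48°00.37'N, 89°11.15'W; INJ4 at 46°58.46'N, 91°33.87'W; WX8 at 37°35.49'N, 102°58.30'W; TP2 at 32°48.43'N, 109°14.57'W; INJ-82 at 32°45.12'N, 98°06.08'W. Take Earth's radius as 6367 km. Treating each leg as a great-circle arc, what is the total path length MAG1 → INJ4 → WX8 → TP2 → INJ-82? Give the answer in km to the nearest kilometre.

3431 km

MAG1: φ = +48.00617°, λ = -89.18583°
INJ4: φ = +46.97433°, λ = -91.56450°
WX8: φ = +37.59150°, λ = -102.97167°
TP2: φ = +32.80717°, λ = -109.24283°
INJ-82: φ = +32.75200°, λ = -98.10133°
MAG1→INJ4: c = 0.033333 rad, d = 212.23 km
INJ4→WX8: c = 0.219800 rad, d = 1399.47 km
WX8→TP2: c = 0.122302 rad, d = 778.70 km
TP2→INJ-82: c = 0.163418 rad, d = 1040.48 km
Total = 212.23 + 1399.47 + 778.70 + 1040.48 = 3430.88 km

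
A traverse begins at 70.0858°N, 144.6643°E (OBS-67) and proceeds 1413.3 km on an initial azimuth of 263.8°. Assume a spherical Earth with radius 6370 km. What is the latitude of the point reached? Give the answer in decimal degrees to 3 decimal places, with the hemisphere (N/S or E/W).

65.376°N

δ = d/R = 1413.3/6370 = 0.221868 rad
φ₂ = arcsin(sin φ₁ cos δ + cos φ₁ sin δ cos θ)
   = arcsin(0.94020·0.97549 + 0.34061·0.22005·-0.10800) = 65.37614°
λ₂ = λ₁ + atan2(sin θ sin δ cos φ₁, cos δ − sin φ₁ sin φ₂) = 112.99297°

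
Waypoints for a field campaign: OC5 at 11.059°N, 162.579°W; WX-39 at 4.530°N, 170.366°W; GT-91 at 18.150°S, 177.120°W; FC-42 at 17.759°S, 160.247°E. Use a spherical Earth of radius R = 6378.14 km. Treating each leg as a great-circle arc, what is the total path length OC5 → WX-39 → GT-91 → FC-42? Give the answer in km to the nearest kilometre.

6152 km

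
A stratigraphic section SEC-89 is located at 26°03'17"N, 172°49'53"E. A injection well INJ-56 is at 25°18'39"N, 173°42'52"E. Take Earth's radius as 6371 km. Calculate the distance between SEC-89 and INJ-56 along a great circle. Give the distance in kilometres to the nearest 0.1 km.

121.1 km

SEC-89: φ = +26.05472°, λ = +172.83139°
INJ-56: φ = +25.31083°, λ = +173.71444°
Δφ = -0.7439°,  Δλ = 0.8831°
a = sin²(Δφ/2) + cos φ₁ cos φ₂ sin²(Δλ/2) = 0.000090
c = 2·arcsin(√a) = 0.019013 rad = 1.0893°
d = R·c = 6371 × 0.019013 = 121.1 km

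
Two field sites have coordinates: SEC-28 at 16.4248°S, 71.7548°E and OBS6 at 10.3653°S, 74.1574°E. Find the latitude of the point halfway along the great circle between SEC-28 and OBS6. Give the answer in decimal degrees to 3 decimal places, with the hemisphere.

Bx = cos φ₂ cos Δλ = 0.982816,  By = cos φ₂ sin Δλ = 0.041237
φₘ = atan2(sin φ₁ + sin φ₂, √((cos φ₁ + Bx)² + By²)) = -13.39789°
λₘ = λ₁ + atan2(By, cos φ₁ + Bx) = 72.97124°

13.398°S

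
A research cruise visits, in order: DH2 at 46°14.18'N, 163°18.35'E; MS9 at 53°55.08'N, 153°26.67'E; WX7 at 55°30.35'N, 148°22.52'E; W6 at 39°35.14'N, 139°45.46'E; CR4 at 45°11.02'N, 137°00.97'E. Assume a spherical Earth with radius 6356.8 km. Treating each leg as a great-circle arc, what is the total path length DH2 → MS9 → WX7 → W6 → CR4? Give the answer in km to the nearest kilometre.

DH2: φ = +46.23633°, λ = +163.30583°
MS9: φ = +53.91800°, λ = +153.44450°
WX7: φ = +55.50583°, λ = +148.37533°
W6: φ = +39.58567°, λ = +139.75767°
CR4: φ = +45.18367°, λ = +137.01617°
DH2→MS9: c = 0.173380 rad, d = 1102.14 km
MS9→WX7: c = 0.058120 rad, d = 369.46 km
WX7→W6: c = 0.295291 rad, d = 1877.11 km
W6→CR4: c = 0.103882 rad, d = 660.36 km
Total = 1102.14 + 369.46 + 1877.11 + 660.36 = 4009.07 km

4009 km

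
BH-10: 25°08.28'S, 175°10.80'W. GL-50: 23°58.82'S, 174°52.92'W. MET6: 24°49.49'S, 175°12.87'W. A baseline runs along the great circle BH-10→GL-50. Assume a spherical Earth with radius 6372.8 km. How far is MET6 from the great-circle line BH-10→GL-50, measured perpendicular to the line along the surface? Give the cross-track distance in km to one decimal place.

11.4 km

BH-10: φ = -25.13800°, λ = -175.18000°
GL-50: φ = -23.98033°, λ = -174.88200°
MET6: φ = -24.82483°, λ = -175.21450°
δ₁₃ = central angle BH-10→MET6 = 0.005493 rad  (haversine)
θ₁₃ = bearing BH-10→MET6 = 354.290°,  θ₁₂ = bearing BH-10→GL-50 = 13.239°
dₓₜ = R·arcsin(sin δ₁₃ · sin(θ₁₃ − θ₁₂)) = 6372.8·arcsin(0.00549·sin(341.051°)) = -11.367 km
|dₓₜ| = 11.367 km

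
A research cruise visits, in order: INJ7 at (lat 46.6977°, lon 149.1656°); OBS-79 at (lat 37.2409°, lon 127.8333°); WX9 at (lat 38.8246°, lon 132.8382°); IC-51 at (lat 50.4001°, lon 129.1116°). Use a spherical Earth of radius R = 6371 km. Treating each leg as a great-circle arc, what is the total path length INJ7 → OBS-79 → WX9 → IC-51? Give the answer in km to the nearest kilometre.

3836 km

INJ7→OBS-79: c = 0.320744 rad, d = 2043.46 km
OBS-79→WX9: c = 0.074135 rad, d = 472.31 km
WX9→IC-51: c = 0.207198 rad, d = 1320.06 km
Total = 2043.46 + 472.31 + 1320.06 = 3835.83 km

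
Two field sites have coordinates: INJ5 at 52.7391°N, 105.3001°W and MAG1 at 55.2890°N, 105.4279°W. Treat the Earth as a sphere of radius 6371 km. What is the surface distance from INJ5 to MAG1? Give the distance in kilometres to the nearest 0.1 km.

Δφ = 2.5499°,  Δλ = -0.1278°
a = sin²(Δφ/2) + cos φ₁ cos φ₂ sin²(Δλ/2) = 0.000496
c = 2·arcsin(√a) = 0.044523 rad = 2.5510°
d = R·c = 6371 × 0.044523 = 283.7 km

283.7 km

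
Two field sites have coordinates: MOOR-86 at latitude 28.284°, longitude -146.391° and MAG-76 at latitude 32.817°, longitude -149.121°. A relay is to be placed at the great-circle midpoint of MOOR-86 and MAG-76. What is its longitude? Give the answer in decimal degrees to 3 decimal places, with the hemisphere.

Bx = cos φ₂ cos Δλ = 0.839452,  By = cos φ₂ sin Δλ = -0.040028
φₘ = atan2(sin φ₁ + sin φ₂, √((cos φ₁ + Bx)² + By²)) = 30.55761°
λₘ = λ₁ + atan2(By, cos φ₁ + Bx) = -147.72411°

147.724°W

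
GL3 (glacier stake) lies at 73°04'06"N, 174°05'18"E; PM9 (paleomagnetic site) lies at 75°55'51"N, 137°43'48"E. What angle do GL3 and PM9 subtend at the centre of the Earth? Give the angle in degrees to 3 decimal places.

GL3: φ = +73.06833°, λ = +174.08833°
PM9: φ = +75.93083°, λ = +137.73000°
Δφ = 2.8625°,  Δλ = -36.3583°
a = sin²(Δφ/2) + cos φ₁ cos φ₂ sin²(Δλ/2) = 0.007515
c = 2·arcsin(√a) = 0.173596 rad = 9.9463°

9.946°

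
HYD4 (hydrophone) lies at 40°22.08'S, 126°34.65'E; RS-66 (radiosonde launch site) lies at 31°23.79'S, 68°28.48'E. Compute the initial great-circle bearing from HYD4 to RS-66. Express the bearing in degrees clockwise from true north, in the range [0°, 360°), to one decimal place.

261.8°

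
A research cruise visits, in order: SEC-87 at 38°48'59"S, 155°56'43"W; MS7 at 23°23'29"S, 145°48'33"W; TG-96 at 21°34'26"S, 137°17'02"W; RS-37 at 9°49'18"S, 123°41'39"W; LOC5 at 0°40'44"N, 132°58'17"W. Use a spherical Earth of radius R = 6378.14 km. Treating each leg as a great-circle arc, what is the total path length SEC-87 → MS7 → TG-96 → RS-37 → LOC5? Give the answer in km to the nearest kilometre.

6379 km

SEC-87: φ = -38.81639°, λ = -155.94528°
MS7: φ = -23.39139°, λ = -145.80917°
TG-96: φ = -21.57389°, λ = -137.28389°
RS-37: φ = -9.82167°, λ = -123.69417°
LOC5: φ = +0.67889°, λ = -132.97139°
SEC-87→MS7: c = 0.308408 rad, d = 1967.07 km
MS7→TG-96: c = 0.141071 rad, d = 899.77 km
TG-96→RS-37: c = 0.306539 rad, d = 1955.15 km
RS-37→LOC5: c = 0.244057 rad, d = 1556.63 km
Total = 1967.07 + 899.77 + 1955.15 + 1556.63 = 6378.61 km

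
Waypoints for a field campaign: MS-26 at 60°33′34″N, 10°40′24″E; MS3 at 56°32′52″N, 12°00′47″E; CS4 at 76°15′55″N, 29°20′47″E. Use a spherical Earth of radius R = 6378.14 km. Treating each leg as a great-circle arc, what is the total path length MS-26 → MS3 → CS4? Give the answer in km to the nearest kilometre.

MS-26: φ = +60.55944°, λ = +10.67333°
MS3: φ = +56.54778°, λ = +12.01306°
CS4: φ = +76.26528°, λ = +29.34639°
MS-26→MS3: c = 0.071068 rad, d = 453.28 km
MS3→CS4: c = 0.361340 rad, d = 2304.68 km
Total = 453.28 + 2304.68 = 2757.96 km

2758 km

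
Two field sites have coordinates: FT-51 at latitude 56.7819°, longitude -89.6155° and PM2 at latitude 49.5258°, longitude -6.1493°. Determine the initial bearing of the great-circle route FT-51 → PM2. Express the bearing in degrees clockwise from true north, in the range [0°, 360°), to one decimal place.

61.2°

Δλ = 83.4662°
y = sin Δλ · cos φ₂ = 0.644890
x = cos φ₁ sin φ₂ − sin φ₁ cos φ₂ cos Δλ = 0.354940
θ = atan2(y, x) = 61.1721° → 61.1721° (mod 360°)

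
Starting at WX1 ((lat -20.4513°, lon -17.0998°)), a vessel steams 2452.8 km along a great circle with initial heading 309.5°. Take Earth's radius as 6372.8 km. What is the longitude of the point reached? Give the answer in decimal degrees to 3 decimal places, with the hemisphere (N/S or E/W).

δ = d/R = 2452.8/6372.8 = 0.384886 rad
φ₂ = arcsin(sin φ₁ cos δ + cos φ₁ sin δ cos θ)
   = arcsin(-0.34941·0.92684 + 0.93697·0.37545·0.63608) = -5.74400°
λ₂ = λ₁ + atan2(sin θ sin δ cos φ₁, cos δ − sin φ₁ sin φ₂) = -34.02787°

34.028°W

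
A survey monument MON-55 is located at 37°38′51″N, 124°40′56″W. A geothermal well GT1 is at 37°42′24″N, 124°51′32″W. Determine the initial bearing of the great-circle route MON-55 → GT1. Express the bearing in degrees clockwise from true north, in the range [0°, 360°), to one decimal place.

MON-55: φ = +37.64750°, λ = -124.68222°
GT1: φ = +37.70667°, λ = -124.85889°
Δλ = -0.1767°
y = sin Δλ · cos φ₂ = -0.002439
x = cos φ₁ sin φ₂ − sin φ₁ cos φ₂ cos Δλ = 0.001035
θ = atan2(y, x) = -67.0106° → 292.9894° (mod 360°)

293.0°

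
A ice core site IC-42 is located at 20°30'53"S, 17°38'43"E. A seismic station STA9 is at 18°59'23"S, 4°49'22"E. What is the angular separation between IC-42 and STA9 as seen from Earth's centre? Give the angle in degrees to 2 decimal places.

12.16°

IC-42: φ = -20.51472°, λ = +17.64528°
STA9: φ = -18.98972°, λ = +4.82278°
Δφ = 1.5250°,  Δλ = -12.8225°
a = sin²(Δφ/2) + cos φ₁ cos φ₂ sin²(Δλ/2) = 0.011220
c = 2·arcsin(√a) = 0.212244 rad = 12.1607°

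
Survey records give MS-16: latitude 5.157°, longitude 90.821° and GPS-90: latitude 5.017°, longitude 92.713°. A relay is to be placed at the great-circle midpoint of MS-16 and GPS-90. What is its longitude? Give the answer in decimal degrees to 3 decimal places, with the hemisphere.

91.767°E

Bx = cos φ₂ cos Δλ = 0.995626,  By = cos φ₂ sin Δλ = 0.032889
φₘ = atan2(sin φ₁ + sin φ₂, √((cos φ₁ + Bx)² + By²)) = 5.08769°
λₘ = λ₁ + atan2(By, cos φ₁ + Bx) = 91.76710°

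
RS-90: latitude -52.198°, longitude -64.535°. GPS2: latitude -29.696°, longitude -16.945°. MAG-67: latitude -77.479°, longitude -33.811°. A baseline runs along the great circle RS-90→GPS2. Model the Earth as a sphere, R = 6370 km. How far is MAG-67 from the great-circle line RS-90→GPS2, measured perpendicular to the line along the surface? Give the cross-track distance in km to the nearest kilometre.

δ₁₃ = central angle RS-90→MAG-67 = 0.483071 rad  (haversine)
θ₁₃ = bearing RS-90→MAG-67 = 166.205°,  θ₁₂ = bearing RS-90→GPS2 = 76.055°
dₓₜ = R·arcsin(sin δ₁₃ · sin(θ₁₃ − θ₁₂)) = 6370·arcsin(0.46450·sin(90.150°)) = 3077.151 km
|dₓₜ| = 3077.151 km

3077 km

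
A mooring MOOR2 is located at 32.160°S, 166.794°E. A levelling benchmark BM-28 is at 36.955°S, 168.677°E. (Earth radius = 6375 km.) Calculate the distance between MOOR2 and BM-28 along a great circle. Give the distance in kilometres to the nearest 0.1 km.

560.7 km

Δφ = -4.7950°,  Δλ = 1.8830°
a = sin²(Δφ/2) + cos φ₁ cos φ₂ sin²(Δλ/2) = 0.001933
c = 2·arcsin(√a) = 0.087950 rad = 5.0392°
d = R·c = 6375 × 0.087950 = 560.7 km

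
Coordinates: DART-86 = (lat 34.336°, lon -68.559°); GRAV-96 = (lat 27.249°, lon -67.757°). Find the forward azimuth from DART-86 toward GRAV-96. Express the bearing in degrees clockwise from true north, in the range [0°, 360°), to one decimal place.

Δλ = 0.8020°
y = sin Δλ · cos φ₂ = 0.012444
x = cos φ₁ sin φ₂ − sin φ₁ cos φ₂ cos Δλ = -0.123327
θ = atan2(y, x) = 174.2383° → 174.2383° (mod 360°)

174.2°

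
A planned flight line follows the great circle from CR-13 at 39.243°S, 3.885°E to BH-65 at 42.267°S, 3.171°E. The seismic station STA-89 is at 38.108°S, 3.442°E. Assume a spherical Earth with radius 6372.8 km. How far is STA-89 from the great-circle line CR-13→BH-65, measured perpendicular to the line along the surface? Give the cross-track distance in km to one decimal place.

59.9 km

δ₁₃ = central angle CR-13→STA-89 = 0.020709 rad  (haversine)
θ₁₃ = bearing CR-13→STA-89 = 342.915°,  θ₁₂ = bearing CR-13→BH-65 = 189.909°
dₓₜ = R·arcsin(sin δ₁₃ · sin(θ₁₃ − θ₁₂)) = 6372.8·arcsin(0.02071·sin(153.006°)) = 59.898 km
|dₓₜ| = 59.898 km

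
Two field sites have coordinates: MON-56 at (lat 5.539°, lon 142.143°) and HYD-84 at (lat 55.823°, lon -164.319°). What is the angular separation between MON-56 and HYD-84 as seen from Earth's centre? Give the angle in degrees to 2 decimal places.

Δφ = 50.2840°,  Δλ = 53.5380°
a = sin²(Δφ/2) + cos φ₁ cos φ₂ sin²(Δλ/2) = 0.293931
c = 2·arcsin(√a) = 1.145996 rad = 65.6608°

65.66°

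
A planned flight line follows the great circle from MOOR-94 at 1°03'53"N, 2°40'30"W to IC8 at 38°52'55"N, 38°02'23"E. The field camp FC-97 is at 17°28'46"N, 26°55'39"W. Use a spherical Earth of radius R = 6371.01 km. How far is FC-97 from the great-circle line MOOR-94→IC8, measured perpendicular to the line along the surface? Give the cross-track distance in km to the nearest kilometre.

MOOR-94: φ = +1.06472°, λ = -2.67500°
IC8: φ = +38.88194°, λ = +38.03972°
FC-97: φ = +17.47944°, λ = -26.92750°
δ₁₃ = central angle MOOR-94→FC-97 = 0.505205 rad  (haversine)
θ₁₃ = bearing MOOR-94→FC-97 = 305.952°,  θ₁₂ = bearing MOOR-94→IC8 = 39.469°
dₓₜ = R·arcsin(sin δ₁₃ · sin(θ₁₃ − θ₁₂)) = 6371.01·arcsin(0.48399·sin(266.483°)) = -3212.030 km
|dₓₜ| = 3212.030 km

3212 km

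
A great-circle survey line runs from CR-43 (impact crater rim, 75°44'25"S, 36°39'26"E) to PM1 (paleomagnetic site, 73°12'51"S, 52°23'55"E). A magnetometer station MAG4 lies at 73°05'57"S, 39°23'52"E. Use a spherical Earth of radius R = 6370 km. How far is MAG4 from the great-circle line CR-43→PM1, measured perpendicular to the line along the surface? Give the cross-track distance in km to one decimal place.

233.1 km

CR-43: φ = -75.74028°, λ = +36.65722°
PM1: φ = -73.21417°, λ = +52.39861°
MAG4: φ = -73.09917°, λ = +39.39778°
δ₁₃ = central angle CR-43→MAG4 = 0.047840 rad  (haversine)
θ₁₃ = bearing CR-43→MAG4 = 16.898°,  θ₁₂ = bearing CR-43→PM1 = 66.802°
dₓₜ = R·arcsin(sin δ₁₃ · sin(θ₁₃ − θ₁₂)) = 6370·arcsin(0.04782·sin(-49.904°)) = -233.082 km
|dₓₜ| = 233.082 km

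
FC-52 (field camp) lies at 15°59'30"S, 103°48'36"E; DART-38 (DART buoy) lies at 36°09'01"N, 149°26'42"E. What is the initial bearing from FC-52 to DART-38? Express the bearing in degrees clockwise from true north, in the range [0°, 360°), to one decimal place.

38.6°

FC-52: φ = -15.99167°, λ = +103.81000°
DART-38: φ = +36.15028°, λ = +149.44500°
Δλ = 45.6350°
y = sin Δλ · cos φ₂ = 0.577262
x = cos φ₁ sin φ₂ − sin φ₁ cos φ₂ cos Δλ = 0.722625
θ = atan2(y, x) = 38.6193° → 38.6193° (mod 360°)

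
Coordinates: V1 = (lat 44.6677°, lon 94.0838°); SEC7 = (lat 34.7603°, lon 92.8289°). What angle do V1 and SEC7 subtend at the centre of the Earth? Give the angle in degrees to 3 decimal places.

9.954°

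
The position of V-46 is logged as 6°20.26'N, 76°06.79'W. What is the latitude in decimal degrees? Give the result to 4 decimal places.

6.3377°N

6° + 20.26′/60 = 6 + 0.33767 = 6.3377°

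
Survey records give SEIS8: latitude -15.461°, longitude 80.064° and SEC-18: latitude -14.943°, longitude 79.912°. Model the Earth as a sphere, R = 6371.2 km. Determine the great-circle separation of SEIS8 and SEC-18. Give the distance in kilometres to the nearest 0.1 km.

59.9 km

Δφ = 0.5180°,  Δλ = -0.1520°
a = sin²(Δφ/2) + cos φ₁ cos φ₂ sin²(Δλ/2) = 0.000022
c = 2·arcsin(√a) = 0.009396 rad = 0.5384°
d = R·c = 6371.2 × 0.009396 = 59.9 km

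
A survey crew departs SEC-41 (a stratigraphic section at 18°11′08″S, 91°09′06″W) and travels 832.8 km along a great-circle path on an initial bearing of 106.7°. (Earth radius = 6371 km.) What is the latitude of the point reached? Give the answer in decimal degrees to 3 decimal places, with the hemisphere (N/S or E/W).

20.183°S

SEC-41: φ = -18.18556°, λ = -91.15167°
δ = d/R = 832.8/6371 = 0.130717 rad
φ₂ = arcsin(sin φ₁ cos δ + cos φ₁ sin δ cos θ)
   = arcsin(-0.31210·0.99147 + 0.95005·0.13035·-0.28736) = -20.18290°
λ₂ = λ₁ + atan2(sin θ sin δ cos φ₁, cos δ − sin φ₁ sin φ₂) = -83.50779°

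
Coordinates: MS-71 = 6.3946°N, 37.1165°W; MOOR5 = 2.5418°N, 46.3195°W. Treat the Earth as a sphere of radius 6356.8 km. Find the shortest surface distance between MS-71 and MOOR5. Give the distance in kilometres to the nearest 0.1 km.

Δφ = -3.8528°,  Δλ = -9.2030°
a = sin²(Δφ/2) + cos φ₁ cos φ₂ sin²(Δλ/2) = 0.007520
c = 2·arcsin(√a) = 0.173651 rad = 9.9495°
d = R·c = 6356.8 × 0.173651 = 1103.9 km

1103.9 km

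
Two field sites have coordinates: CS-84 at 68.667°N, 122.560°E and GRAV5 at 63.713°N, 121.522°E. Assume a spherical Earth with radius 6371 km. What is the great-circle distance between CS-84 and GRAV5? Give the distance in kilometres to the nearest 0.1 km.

552.8 km

Δφ = -4.9540°,  Δλ = -1.0380°
a = sin²(Δφ/2) + cos φ₁ cos φ₂ sin²(Δλ/2) = 0.001881
c = 2·arcsin(√a) = 0.086769 rad = 4.9715°
d = R·c = 6371 × 0.086769 = 552.8 km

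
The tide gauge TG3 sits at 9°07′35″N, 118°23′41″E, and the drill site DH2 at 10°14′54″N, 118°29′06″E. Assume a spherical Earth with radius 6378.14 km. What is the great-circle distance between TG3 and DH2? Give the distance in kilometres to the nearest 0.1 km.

TG3: φ = +9.12639°, λ = +118.39472°
DH2: φ = +10.24833°, λ = +118.48500°
Δφ = 1.1219°,  Δλ = 0.0903°
a = sin²(Δφ/2) + cos φ₁ cos φ₂ sin²(Δλ/2) = 0.000096
c = 2·arcsin(√a) = 0.019643 rad = 1.1255°
d = R·c = 6378.14 × 0.019643 = 125.3 km

125.3 km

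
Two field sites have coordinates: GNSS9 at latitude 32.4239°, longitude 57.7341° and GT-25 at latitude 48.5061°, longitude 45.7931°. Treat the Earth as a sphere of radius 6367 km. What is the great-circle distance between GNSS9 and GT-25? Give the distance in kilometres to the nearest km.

Δφ = 16.0822°,  Δλ = -11.9410°
a = sin²(Δφ/2) + cos φ₁ cos φ₂ sin²(Δλ/2) = 0.025618
c = 2·arcsin(√a) = 0.321496 rad = 18.4204°
d = R·c = 6367 × 0.321496 = 2047.0 km

2047 km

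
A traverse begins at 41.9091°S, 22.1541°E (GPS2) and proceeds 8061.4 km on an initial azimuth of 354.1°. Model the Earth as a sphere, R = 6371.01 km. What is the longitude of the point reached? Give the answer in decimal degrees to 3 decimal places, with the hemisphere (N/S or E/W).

15.632°E

δ = d/R = 8061.4/6371.01 = 1.265325 rad
φ₂ = arcsin(sin φ₁ cos δ + cos φ₁ sin δ cos θ)
   = arcsin(-0.66795·0.30074 + 0.74421·0.95371·0.99470) = 30.33878°
λ₂ = λ₁ + atan2(sin θ sin δ cos φ₁, cos δ − sin φ₁ sin φ₂) = 15.63183°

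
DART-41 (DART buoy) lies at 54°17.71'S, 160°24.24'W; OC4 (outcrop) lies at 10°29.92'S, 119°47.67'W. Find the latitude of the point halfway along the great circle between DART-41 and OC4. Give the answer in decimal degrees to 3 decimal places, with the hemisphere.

33.964°S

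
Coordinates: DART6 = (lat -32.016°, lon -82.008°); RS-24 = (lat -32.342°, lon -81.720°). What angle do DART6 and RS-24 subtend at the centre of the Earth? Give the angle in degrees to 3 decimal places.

Δφ = -0.3260°,  Δλ = 0.2880°
a = sin²(Δφ/2) + cos φ₁ cos φ₂ sin²(Δλ/2) = 0.000013
c = 2·arcsin(√a) = 0.007104 rad = 0.4071°

0.407°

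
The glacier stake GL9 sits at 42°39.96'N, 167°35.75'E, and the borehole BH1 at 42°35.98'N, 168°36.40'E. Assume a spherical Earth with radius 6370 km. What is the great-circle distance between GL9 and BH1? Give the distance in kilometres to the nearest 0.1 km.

GL9: φ = +42.66600°, λ = +167.59583°
BH1: φ = +42.59967°, λ = +168.60667°
Δφ = -0.0663°,  Δλ = 1.0108°
a = sin²(Δφ/2) + cos φ₁ cos φ₂ sin²(Δλ/2) = 0.000042
c = 2·arcsin(√a) = 0.013031 rad = 0.7466°
d = R·c = 6370 × 0.013031 = 83.0 km

83.0 km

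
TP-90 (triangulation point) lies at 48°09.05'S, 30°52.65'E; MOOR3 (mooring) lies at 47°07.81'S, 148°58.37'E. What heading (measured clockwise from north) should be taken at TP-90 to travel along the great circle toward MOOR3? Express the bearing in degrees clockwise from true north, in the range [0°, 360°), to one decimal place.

TP-90: φ = -48.15083°, λ = +30.87750°
MOOR3: φ = -47.13017°, λ = +148.97283°
Δλ = 118.0953°
y = sin Δλ · cos φ₂ = 0.600168
x = cos φ₁ sin φ₂ − sin φ₁ cos φ₂ cos Δλ = -0.727636
θ = atan2(y, x) = 140.4835° → 140.4835° (mod 360°)

140.5°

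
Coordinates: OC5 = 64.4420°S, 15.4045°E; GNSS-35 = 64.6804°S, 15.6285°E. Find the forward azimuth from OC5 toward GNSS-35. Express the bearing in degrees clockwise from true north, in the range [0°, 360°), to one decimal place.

158.1°

Δλ = 0.2240°
y = sin Δλ · cos φ₂ = 0.001672
x = cos φ₁ sin φ₂ − sin φ₁ cos φ₂ cos Δλ = -0.004164
θ = atan2(y, x) = 158.1221° → 158.1221° (mod 360°)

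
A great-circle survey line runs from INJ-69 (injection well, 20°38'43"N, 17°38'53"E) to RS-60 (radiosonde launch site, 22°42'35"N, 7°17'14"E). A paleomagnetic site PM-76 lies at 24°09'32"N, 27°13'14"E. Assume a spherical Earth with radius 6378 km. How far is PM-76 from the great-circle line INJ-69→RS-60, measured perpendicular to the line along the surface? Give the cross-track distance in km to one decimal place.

INJ-69: φ = +20.64528°, λ = +17.64806°
RS-60: φ = +22.70972°, λ = +7.28722°
PM-76: φ = +24.15889°, λ = +27.22056°
δ₁₃ = central angle INJ-69→PM-76 = 0.166133 rad  (haversine)
θ₁₃ = bearing INJ-69→PM-76 = 66.566°,  θ₁₂ = bearing INJ-69→RS-60 = 283.988°
dₓₜ = R·arcsin(sin δ₁₃ · sin(θ₁₃ − θ₁₂)) = 6378·arcsin(0.16537·sin(-217.421°)) = 642.011 km
|dₓₜ| = 642.011 km

642.0 km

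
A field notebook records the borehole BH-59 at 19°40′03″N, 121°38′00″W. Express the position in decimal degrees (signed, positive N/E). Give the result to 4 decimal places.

lat: 19.6675° N → +19.6675°
lon: 121.6333° W → -121.6333°

+19.6675°, -121.6333°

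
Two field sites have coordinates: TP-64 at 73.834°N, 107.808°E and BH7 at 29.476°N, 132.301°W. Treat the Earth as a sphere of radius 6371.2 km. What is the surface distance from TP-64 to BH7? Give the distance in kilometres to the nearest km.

Δφ = -44.3580°,  Δλ = 119.8910°
a = sin²(Δφ/2) + cos φ₁ cos φ₂ sin²(Δλ/2) = 0.324095
c = 2·arcsin(√a) = 1.211292 rad = 69.4019°
d = R·c = 6371.2 × 1.211292 = 7717.4 km

7717 km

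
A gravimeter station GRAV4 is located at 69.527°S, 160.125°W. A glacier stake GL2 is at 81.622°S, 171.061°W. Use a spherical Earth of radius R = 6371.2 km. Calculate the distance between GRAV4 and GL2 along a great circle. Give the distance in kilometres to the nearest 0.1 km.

1372.8 km

Δφ = -12.0950°,  Δλ = -10.9360°
a = sin²(Δφ/2) + cos φ₁ cos φ₂ sin²(Δλ/2) = 0.011562
c = 2·arcsin(√a) = 0.215470 rad = 12.3455°
d = R·c = 6371.2 × 0.215470 = 1372.8 km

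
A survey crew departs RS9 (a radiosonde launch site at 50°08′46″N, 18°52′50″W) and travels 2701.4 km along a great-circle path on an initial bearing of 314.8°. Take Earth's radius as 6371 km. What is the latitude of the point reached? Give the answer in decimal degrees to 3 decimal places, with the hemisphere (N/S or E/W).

62.310°N

RS9: φ = +50.14611°, λ = -18.88056°
δ = d/R = 2701.4/6371 = 0.424015 rad
φ₂ = arcsin(sin φ₁ cos δ + cos φ₁ sin δ cos θ)
   = arcsin(0.76768·0.91144 + 0.64083·0.41142·0.70463) = 62.31037°
λ₂ = λ₁ + atan2(sin θ sin δ cos φ₁, cos δ − sin φ₁ sin φ₂) = -57.80130°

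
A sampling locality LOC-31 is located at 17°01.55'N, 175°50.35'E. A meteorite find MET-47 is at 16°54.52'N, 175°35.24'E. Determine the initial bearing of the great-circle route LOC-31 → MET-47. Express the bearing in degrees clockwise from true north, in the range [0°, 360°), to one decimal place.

LOC-31: φ = +17.02583°, λ = +175.83917°
MET-47: φ = +16.90867°, λ = +175.58733°
Δλ = -0.2518°
y = sin Δλ · cos φ₂ = -0.004205
x = cos φ₁ sin φ₂ − sin φ₁ cos φ₂ cos Δλ = -0.002042
θ = atan2(y, x) = -115.9028° → 244.0972° (mod 360°)

244.1°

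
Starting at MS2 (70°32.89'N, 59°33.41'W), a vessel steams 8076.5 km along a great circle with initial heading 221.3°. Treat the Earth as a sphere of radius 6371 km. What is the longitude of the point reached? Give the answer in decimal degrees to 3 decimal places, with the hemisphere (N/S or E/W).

MS2: φ = +70.54817°, λ = -59.55683°
δ = d/R = 8076.5/6371 = 1.267697 rad
φ₂ = arcsin(sin φ₁ cos δ + cos φ₁ sin δ cos θ)
   = arcsin(0.94292·0.29848 + 0.33301·0.95442·-0.75126) = 2.44528°
λ₂ = λ₁ + atan2(sin θ sin δ cos φ₁, cos δ − sin φ₁ sin φ₂) = -98.64314°

98.643°W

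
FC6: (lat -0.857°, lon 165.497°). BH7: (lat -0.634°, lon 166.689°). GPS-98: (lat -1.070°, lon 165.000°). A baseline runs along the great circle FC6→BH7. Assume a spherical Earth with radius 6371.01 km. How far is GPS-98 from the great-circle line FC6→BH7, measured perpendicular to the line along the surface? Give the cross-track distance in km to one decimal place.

13.1 km

δ₁₃ = central angle FC6→GPS-98 = 0.009436 rad  (haversine)
θ₁₃ = bearing FC6→GPS-98 = 246.794°,  θ₁₂ = bearing FC6→BH7 = 79.411°
dₓₜ = R·arcsin(sin δ₁₃ · sin(θ₁₃ − θ₁₂)) = 6371.01·arcsin(0.00944·sin(167.384°)) = 13.131 km
|dₓₜ| = 13.131 km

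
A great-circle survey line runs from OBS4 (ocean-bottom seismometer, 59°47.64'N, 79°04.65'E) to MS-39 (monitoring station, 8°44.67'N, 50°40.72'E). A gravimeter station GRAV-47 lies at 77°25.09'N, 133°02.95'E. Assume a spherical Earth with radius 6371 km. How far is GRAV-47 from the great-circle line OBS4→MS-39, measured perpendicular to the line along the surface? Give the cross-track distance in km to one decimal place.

OBS4: φ = +59.79400°, λ = +79.07750°
MS-39: φ = +8.74450°, λ = +50.67867°
GRAV-47: φ = +77.41817°, λ = +133.04917°
δ₁₃ = central angle OBS4→GRAV-47 = 0.432477 rad  (haversine)
θ₁₃ = bearing OBS4→GRAV-47 = 24.855°,  θ₁₂ = bearing OBS4→MS-39 = 214.858°
dₓₜ = R·arcsin(sin δ₁₃ · sin(θ₁₃ − θ₁₂)) = 6371·arcsin(0.41912·sin(-190.003°)) = 464.213 km
|dₓₜ| = 464.213 km

464.2 km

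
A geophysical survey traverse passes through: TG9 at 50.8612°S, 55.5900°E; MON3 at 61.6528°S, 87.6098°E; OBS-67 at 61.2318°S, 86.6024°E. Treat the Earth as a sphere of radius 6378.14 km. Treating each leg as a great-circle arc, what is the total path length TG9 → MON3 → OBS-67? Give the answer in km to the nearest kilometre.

2352 km

TG9→MON3: c = 0.357658 rad, d = 2281.19 km
MON3→OBS-67: c = 0.011164 rad, d = 71.20 km
Total = 2281.19 + 71.20 = 2352.40 km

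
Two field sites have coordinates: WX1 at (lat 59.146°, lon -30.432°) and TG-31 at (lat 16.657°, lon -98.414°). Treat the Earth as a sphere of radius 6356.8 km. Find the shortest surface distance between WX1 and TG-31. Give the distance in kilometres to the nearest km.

Δφ = -42.4890°,  Δλ = -67.9820°
a = sin²(Δφ/2) + cos φ₁ cos φ₂ sin²(Δλ/2) = 0.284863
c = 2·arcsin(√a) = 1.126000 rad = 64.5150°
d = R·c = 6356.8 × 1.126000 = 7157.8 km

7158 km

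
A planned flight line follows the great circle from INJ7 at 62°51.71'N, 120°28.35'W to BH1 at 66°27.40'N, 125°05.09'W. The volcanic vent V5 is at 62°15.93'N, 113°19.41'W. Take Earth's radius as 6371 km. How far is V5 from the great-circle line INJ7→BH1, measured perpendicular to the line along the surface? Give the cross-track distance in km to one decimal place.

309.2 km

INJ7: φ = +62.86183°, λ = -120.47250°
BH1: φ = +66.45667°, λ = -125.08483°
V5: φ = +62.26550°, λ = -113.32350°
δ₁₃ = central angle INJ7→V5 = 0.058394 rad  (haversine)
θ₁₃ = bearing INJ7→V5 = 97.075°,  θ₁₂ = bearing INJ7→BH1 = 333.295°
dₓₜ = R·arcsin(sin δ₁₃ · sin(θ₁₃ − θ₁₂)) = 6371·arcsin(0.05836·sin(-236.220°)) = 309.166 km
|dₓₜ| = 309.166 km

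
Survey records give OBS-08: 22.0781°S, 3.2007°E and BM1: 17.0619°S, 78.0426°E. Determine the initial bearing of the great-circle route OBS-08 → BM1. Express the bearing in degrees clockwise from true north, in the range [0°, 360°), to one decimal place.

Δλ = 74.8419°
y = sin Δλ · cos φ₂ = 0.922728
x = cos φ₁ sin φ₂ − sin φ₁ cos φ₂ cos Δλ = -0.177932
θ = atan2(y, x) = 100.9145° → 100.9145° (mod 360°)

100.9°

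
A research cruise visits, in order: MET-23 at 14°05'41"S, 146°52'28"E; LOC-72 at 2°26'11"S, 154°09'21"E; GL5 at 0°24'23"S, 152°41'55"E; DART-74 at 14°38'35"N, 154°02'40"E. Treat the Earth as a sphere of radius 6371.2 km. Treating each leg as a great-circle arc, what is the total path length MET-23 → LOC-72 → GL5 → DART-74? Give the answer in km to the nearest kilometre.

3481 km

MET-23: φ = -14.09472°, λ = +146.87444°
LOC-72: φ = -2.43639°, λ = +154.15583°
GL5: φ = -0.40639°, λ = +152.69861°
DART-74: φ = +14.64306°, λ = +154.04444°
MET-23→LOC-72: c = 0.239083 rad, d = 1523.25 km
LOC-72→GL5: c = 0.043608 rad, d = 277.84 km
GL5→DART-74: c = 0.263688 rad, d = 1680.01 km
Total = 1523.25 + 277.84 + 1680.01 = 3481.09 km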